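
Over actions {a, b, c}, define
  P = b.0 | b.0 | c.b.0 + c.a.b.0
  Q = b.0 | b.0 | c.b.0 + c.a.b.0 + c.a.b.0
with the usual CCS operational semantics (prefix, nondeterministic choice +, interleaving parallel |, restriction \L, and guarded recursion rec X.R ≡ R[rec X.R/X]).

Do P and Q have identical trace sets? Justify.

Reachable graph of P (15 states):
  u0 = b.0 | b.0 | c.b.0 + c.a.b.0 :: =b=> u1, =b=> u2, =c=> u3, =c=> u4
  u1 = 0 | b.0 | c.b.0 :: =b=> u5, =c=> u6
  u2 = b.0 | 0 | c.b.0 :: =b=> u5, =c=> u7
  u3 = a.b.0 :: =a=> u8
  u4 = b.0 | b.0 | b.0 :: =b=> u6, =b=> u7, =b=> u9
  u5 = 0 | 0 | c.b.0 :: =c=> u10
  u6 = 0 | b.0 | b.0 :: =b=> u10, =b=> u11
  u7 = b.0 | 0 | b.0 :: =b=> u10, =b=> u12
  u8 = b.0 :: =b=> u13
  u9 = b.0 | b.0 | 0 :: =b=> u11, =b=> u12
  u10 = 0 | 0 | b.0 :: =b=> u14
  u11 = 0 | b.0 | 0 :: =b=> u14
  u12 = b.0 | 0 | 0 :: =b=> u14
  u13 = 0 :: deadlocked
  u14 = 0 | 0 | 0 :: deadlocked
Reachable graph of Q (15 states):
  v0 = b.0 | b.0 | c.b.0 + c.a.b.0 + c.a.b.0 :: =b=> v1, =b=> v2, =c=> v3, =c=> v4
  v1 = 0 | b.0 | c.b.0 :: =b=> v5, =c=> v6
  v2 = b.0 | 0 | c.b.0 :: =b=> v5, =c=> v7
  v3 = a.b.0 :: =a=> v8
  v4 = b.0 | b.0 | b.0 :: =b=> v6, =b=> v7, =b=> v9
  v5 = 0 | 0 | c.b.0 :: =c=> v10
  v6 = 0 | b.0 | b.0 :: =b=> v10, =b=> v11
  v7 = b.0 | 0 | b.0 :: =b=> v10, =b=> v12
  v8 = b.0 :: =b=> v13
  v9 = b.0 | b.0 | 0 :: =b=> v11, =b=> v12
  v10 = 0 | 0 | b.0 :: =b=> v14
  v11 = 0 | b.0 | 0 :: =b=> v14
  v12 = b.0 | 0 | 0 :: =b=> v14
  v13 = 0 :: deadlocked
  v14 = 0 | 0 | 0 :: deadlocked
Bisimilarity quotient blocks:
  B0 = {u0, v0}
  B1 = {u1, u2, v1, v2}
  B2 = {u5, v5}
  B3 = {u10, u11, u12, u8, v10, v11, v12, v8}
  B4 = {u13, u14, v13, v14}
  B5 = {u6, u7, u9, v6, v7, v9}
  B6 = {u4, v4}
  B7 = {u3, v3}
u0 ∈ B0, v0 ∈ B0 → same block
Bisimilar ⇒ trace-equivalent.

YES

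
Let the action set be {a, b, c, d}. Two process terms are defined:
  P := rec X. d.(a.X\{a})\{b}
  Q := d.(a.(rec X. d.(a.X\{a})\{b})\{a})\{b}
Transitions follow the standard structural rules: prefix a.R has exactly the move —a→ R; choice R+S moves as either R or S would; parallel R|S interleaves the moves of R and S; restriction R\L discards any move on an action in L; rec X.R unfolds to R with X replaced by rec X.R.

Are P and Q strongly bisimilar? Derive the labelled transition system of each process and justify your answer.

P ~ Q

LTS(P): 4 reachable states
  p0 = rec X. d.(a.X\{a})\{b} has moves =d=> p1
  p1 = (a.(rec X. d.(a.X\{a})\{b})\{a})\{b} has moves =a=> p2
  p2 = (rec X. d.(a.X\{a})\{b})\{a}\{b} has moves =d=> p3
  p3 = (a.(rec X. d.(a.X\{a})\{b})\{a})\{b}\{a}\{b} has moves ·
LTS(Q): 4 reachable states
  q0 = d.(a.(rec X. d.(a.X\{a})\{b})\{a})\{b} has moves =d=> q1
  q1 = (a.(rec X. d.(a.X\{a})\{b})\{a})\{b} has moves =a=> q2
  q2 = (rec X. d.(a.X\{a})\{b})\{a}\{b} has moves =d=> q3
  q3 = (a.(rec X. d.(a.X\{a})\{b})\{a})\{b}\{a}\{b} has moves ·
Bisimilarity quotient blocks:
  B0 = {p0, q0}
  B1 = {p1, q1}
  B2 = {p2, q2}
  B3 = {p3, q3}
p0 ∈ B0, q0 ∈ B0 → same block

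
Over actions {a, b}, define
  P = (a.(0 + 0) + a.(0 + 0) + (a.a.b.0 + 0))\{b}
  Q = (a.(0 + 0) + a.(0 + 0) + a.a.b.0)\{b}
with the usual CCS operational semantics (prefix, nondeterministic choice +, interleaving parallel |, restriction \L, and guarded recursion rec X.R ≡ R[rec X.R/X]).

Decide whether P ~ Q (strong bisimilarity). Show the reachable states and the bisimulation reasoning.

bisimilar

P's transition system — 4 states:
  m0 = (a.(0 + 0) + a.(0 + 0) + (a.a.b.0 + 0))\{b} ⊢ —a→ m1, —a→ m2
  m1 = (0 + 0)\{b} ⊢ (no moves)
  m2 = (a.b.0)\{b} ⊢ —a→ m3
  m3 = (b.0)\{b} ⊢ (no moves)
Q's transition system — 4 states:
  n0 = (a.(0 + 0) + a.(0 + 0) + a.a.b.0)\{b} ⊢ —a→ n1, —a→ n2
  n1 = (0 + 0)\{b} ⊢ (no moves)
  n2 = (a.b.0)\{b} ⊢ —a→ n3
  n3 = (b.0)\{b} ⊢ (no moves)
Coarsest stable partition (strong bisimilarity classes):
  B0 = {m0, n0}
  B1 = {m1, m3, n1, n3}
  B2 = {m2, n2}
m0 ∈ B0, n0 ∈ B0 → same block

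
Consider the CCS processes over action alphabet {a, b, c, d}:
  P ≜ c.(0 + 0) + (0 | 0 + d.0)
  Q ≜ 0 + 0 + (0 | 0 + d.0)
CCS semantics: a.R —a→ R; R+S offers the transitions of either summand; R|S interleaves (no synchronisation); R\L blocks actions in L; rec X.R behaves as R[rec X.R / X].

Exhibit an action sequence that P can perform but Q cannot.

LTS(P): 3 reachable states
  u0 = c.(0 + 0) + (0 | 0 + d.0) :: -c-> u1, -d-> u2
  u1 = 0 + 0 :: (no moves)
  u2 = 0 :: (no moves)
LTS(Q): 2 reachable states
  v0 = 0 + 0 + (0 | 0 + d.0) :: -d-> v1
  v1 = 0 :: (no moves)
Executing c from P (initial set {u0}):
  step 1 (c): {u1}
  — P admits the full trace.
Executing c from Q (initial set {v0}):
  step 1 (c): ∅  — Q cannot continue

c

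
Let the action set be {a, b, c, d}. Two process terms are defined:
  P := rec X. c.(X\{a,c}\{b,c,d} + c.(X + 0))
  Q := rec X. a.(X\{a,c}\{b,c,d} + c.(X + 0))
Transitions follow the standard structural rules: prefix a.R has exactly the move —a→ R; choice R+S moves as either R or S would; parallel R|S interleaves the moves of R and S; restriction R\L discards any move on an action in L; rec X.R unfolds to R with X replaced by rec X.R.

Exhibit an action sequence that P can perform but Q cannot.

c

Reachable graph of P (3 states):
  m0 = rec X. c.(X\{a,c}\{b,c,d} + c.(X + 0)) :: -c-> m1
  m1 = (rec X. c.(X\{a,c}\{b,c,d} + c.(X + 0)))\{a,c}\{b,c,d} + c.((rec X. c.(X\{a,c}\{b,c,d} + c.(X + 0))) + 0) :: -c-> m2
  m2 = (rec X. c.(X\{a,c}\{b,c,d} + c.(X + 0))) + 0 :: -c-> m1
Reachable graph of Q (3 states):
  n0 = rec X. a.(X\{a,c}\{b,c,d} + c.(X + 0)) :: -a-> n1
  n1 = (rec X. a.(X\{a,c}\{b,c,d} + c.(X + 0)))\{a,c}\{b,c,d} + c.((rec X. a.(X\{a,c}\{b,c,d} + c.(X + 0))) + 0) :: -c-> n2
  n2 = (rec X. a.(X\{a,c}\{b,c,d} + c.(X + 0))) + 0 :: -a-> n1
Run σ = ⟨c⟩ on P: start {m0}
  after c @ step 1: {m1}
  P completes σ.
Run σ = ⟨c⟩ on Q: start {n0}
  after c @ step 1: no successor for Q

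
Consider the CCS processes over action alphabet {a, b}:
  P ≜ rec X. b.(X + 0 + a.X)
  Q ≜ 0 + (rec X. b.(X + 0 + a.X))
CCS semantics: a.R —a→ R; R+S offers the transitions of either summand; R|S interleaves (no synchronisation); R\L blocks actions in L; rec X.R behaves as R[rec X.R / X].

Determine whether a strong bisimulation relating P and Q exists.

LTS(P): 2 reachable states
  s0 = rec X. b.(X + 0 + a.X) has moves —b→ s1
  s1 = (rec X. b.(X + 0 + a.X)) + 0 + a.(rec X. b.(X + 0 + a.X)) has moves —a→ s0, —b→ s1
LTS(Q): 3 reachable states
  t0 = 0 + (rec X. b.(X + 0 + a.X)) has moves —b→ t1
  t1 = (rec X. b.(X + 0 + a.X)) + 0 + a.(rec X. b.(X + 0 + a.X)) has moves —a→ t2, —b→ t1
  t2 = rec X. b.(X + 0 + a.X) has moves —b→ t1
Coarsest stable partition (strong bisimilarity classes):
  B0 = {s0, t0, t2}
  B1 = {s1, t1}
s0 ∈ B0, t0 ∈ B0 → same block

bisimilar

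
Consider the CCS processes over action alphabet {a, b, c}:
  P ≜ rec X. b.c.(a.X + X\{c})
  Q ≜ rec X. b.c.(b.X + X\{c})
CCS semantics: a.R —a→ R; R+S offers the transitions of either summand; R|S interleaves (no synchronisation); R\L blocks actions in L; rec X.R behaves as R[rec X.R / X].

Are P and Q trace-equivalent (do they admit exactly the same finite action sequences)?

trace-distinct — witness ⟨bca⟩

LTS(P): 4 reachable states
  p0 = rec X. b.c.(a.X + X\{c}) ⊢ —b→ p1
  p1 = c.(a.(rec X. b.c.(a.X + X\{c})) + (rec X. b.c.(a.X + X\{c}))\{c}) ⊢ —c→ p2
  p2 = a.(rec X. b.c.(a.X + X\{c})) + (rec X. b.c.(a.X + X\{c}))\{c} ⊢ —a→ p0, —b→ p3
  p3 = (c.(a.(rec X. b.c.(a.X + X\{c})) + (rec X. b.c.(a.X + X\{c}))\{c}))\{c} ⊢ deadlocked
LTS(Q): 4 reachable states
  q0 = rec X. b.c.(b.X + X\{c}) ⊢ —b→ q1
  q1 = c.(b.(rec X. b.c.(b.X + X\{c})) + (rec X. b.c.(b.X + X\{c}))\{c}) ⊢ —c→ q2
  q2 = b.(rec X. b.c.(b.X + X\{c})) + (rec X. b.c.(b.X + X\{c}))\{c} ⊢ —b→ q0, —b→ q3
  q3 = (c.(b.(rec X. b.c.(b.X + X\{c})) + (rec X. b.c.(b.X + X\{c}))\{c}))\{c} ⊢ deadlocked
Trace ⟨bca⟩ through P, begin at {p0}:
  step 1 (b): {p1}
  step 2 (c): {p2}
  step 3 (a): {p0}
  — P admits the full trace.
Trace ⟨bca⟩ through Q, begin at {q0}:
  step 1 (b): {q1}
  step 2 (c): {q2}
  step 3 (a): ∅  — Q cannot continue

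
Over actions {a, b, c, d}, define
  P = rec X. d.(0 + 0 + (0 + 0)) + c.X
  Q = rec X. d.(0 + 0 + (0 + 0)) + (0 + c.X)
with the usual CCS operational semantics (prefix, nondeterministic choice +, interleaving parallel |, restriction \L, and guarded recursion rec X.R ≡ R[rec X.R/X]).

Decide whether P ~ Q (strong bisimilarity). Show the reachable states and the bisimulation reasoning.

YES

Reachable graph of P (2 states):
  u0 = rec X. d.(0 + 0 + (0 + 0)) + c.X has moves --c--▸ u0, --d--▸ u1
  u1 = 0 + 0 + (0 + 0) has moves ·
Reachable graph of Q (2 states):
  v0 = rec X. d.(0 + 0 + (0 + 0)) + (0 + c.X) has moves --c--▸ v0, --d--▸ v1
  v1 = 0 + 0 + (0 + 0) has moves ·
Partition-refinement fixed point:
  B0 = {u0, v0}
  B1 = {u1, v1}
u0 ∈ B0, v0 ∈ B0 → same block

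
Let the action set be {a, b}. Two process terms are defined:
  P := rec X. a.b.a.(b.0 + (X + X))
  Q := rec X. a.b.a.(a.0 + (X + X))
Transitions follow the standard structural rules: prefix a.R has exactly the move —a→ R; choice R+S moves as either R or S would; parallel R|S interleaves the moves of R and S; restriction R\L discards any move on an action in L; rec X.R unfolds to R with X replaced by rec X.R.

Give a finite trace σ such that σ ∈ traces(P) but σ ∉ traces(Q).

LTS(P): 5 reachable states
  u0 = rec X. a.b.a.(b.0 + (X + X)) → --a--▸ u1
  u1 = b.a.(b.0 + ((rec X. a.b.a.(b.0 + (X + X))) + (rec X. a.b.a.(b.0 + (X + X))))) → --b--▸ u2
  u2 = a.(b.0 + ((rec X. a.b.a.(b.0 + (X + X))) + (rec X. a.b.a.(b.0 + (X + X))))) → --a--▸ u3
  u3 = b.0 + ((rec X. a.b.a.(b.0 + (X + X))) + (rec X. a.b.a.(b.0 + (X + X)))) → --a--▸ u1, --b--▸ u4
  u4 = 0 → deadlocked
LTS(Q): 5 reachable states
  v0 = rec X. a.b.a.(a.0 + (X + X)) → --a--▸ v1
  v1 = b.a.(a.0 + ((rec X. a.b.a.(a.0 + (X + X))) + (rec X. a.b.a.(a.0 + (X + X))))) → --b--▸ v2
  v2 = a.(a.0 + ((rec X. a.b.a.(a.0 + (X + X))) + (rec X. a.b.a.(a.0 + (X + X))))) → --a--▸ v3
  v3 = a.0 + ((rec X. a.b.a.(a.0 + (X + X))) + (rec X. a.b.a.(a.0 + (X + X)))) → --a--▸ v1, --a--▸ v4
  v4 = 0 → deadlocked
Run σ = ⟨abab⟩ on P: start {u0}
  step 1 (a): {u1}
  step 2 (b): {u2}
  step 3 (a): {u3}
  step 4 (b): {u4}
  P completes σ.
Run σ = ⟨abab⟩ on Q: start {v0}
  step 1 (a): {v1}
  step 2 (b): {v2}
  step 3 (a): {v3}
  step 4 (b): no successor for Q

abab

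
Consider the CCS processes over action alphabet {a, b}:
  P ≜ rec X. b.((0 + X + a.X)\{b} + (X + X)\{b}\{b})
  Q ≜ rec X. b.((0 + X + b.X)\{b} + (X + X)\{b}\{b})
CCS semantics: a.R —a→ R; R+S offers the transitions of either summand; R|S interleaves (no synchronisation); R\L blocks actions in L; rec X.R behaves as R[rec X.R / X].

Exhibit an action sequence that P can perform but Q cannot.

P's transition system — 3 states:
  p0 = rec X. b.((0 + X + a.X)\{b} + (X + X)\{b}\{b}) has moves =b=> p1
  p1 = (0 + (rec X. b.((0 + X + a.X)\{b} + (X + X)\{b}\{b})) + a.(rec X. b.((0 + X + a.X)\{b} + (X + X)\{b}\{b})))\{b} + ((rec X. b.((0 + X + a.X)\{b} + (X + X)\{b}\{b})) + (rec X. b.((0 + X + a.X)\{b} + (X + X)\{b}\{b})))\{b}\{b} has moves =a=> p2
  p2 = (rec X. b.((0 + X + a.X)\{b} + (X + X)\{b}\{b}))\{b} has moves ·
Q's transition system — 2 states:
  q0 = rec X. b.((0 + X + b.X)\{b} + (X + X)\{b}\{b}) has moves =b=> q1
  q1 = (0 + (rec X. b.((0 + X + b.X)\{b} + (X + X)\{b}\{b})) + b.(rec X. b.((0 + X + b.X)\{b} + (X + X)\{b}\{b})))\{b} + ((rec X. b.((0 + X + b.X)\{b} + (X + X)\{b}\{b})) + (rec X. b.((0 + X + b.X)\{b} + (X + X)\{b}\{b})))\{b}\{b} has moves ·
Run σ = ⟨ba⟩ on P: start {p0}
  [1] b ⇒ {p1}
  [2] a ⇒ {p2}
  — P admits the full trace.
Run σ = ⟨ba⟩ on Q: start {q0}
  [1] b ⇒ {q1}
  [2] a ⇒ ∅  — Q cannot continue

ba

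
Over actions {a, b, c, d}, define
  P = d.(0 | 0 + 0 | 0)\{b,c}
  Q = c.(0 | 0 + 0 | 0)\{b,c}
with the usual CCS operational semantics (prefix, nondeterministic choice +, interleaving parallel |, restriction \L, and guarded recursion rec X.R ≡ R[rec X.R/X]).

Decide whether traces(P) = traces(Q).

P's transition system — 2 states:
  p0 = d.(0 | 0 + 0 | 0)\{b,c} has moves —d→ p1
  p1 = (0 | 0 + 0 | 0)\{b,c} has moves ∅
Q's transition system — 2 states:
  q0 = c.(0 | 0 + 0 | 0)\{b,c} has moves —c→ q1
  q1 = (0 | 0 + 0 | 0)\{b,c} has moves ∅
Run σ = ⟨d⟩ on P: start {p0}
  step 1 (d): {p1}
  ✓ P
Run σ = ⟨d⟩ on Q: start {q0}
  step 1 (d): ∅ (Q stuck)

traces(P) ≠ traces(Q) — witness ⟨d⟩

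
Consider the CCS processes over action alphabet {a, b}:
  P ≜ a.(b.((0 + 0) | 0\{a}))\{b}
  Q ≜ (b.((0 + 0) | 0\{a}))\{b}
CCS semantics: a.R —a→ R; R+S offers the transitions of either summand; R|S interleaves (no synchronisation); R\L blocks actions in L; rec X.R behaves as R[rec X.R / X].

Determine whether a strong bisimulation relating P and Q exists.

NO

LTS(P): 2 reachable states
  m0 = a.(b.((0 + 0) | 0\{a}))\{b} :: =a=> m1
  m1 = (b.((0 + 0) | 0\{a}))\{b} :: ∅
LTS(Q): 1 reachable states
  n0 = (b.((0 + 0) | 0\{a}))\{b} :: ∅
Bisimilarity quotient blocks:
  B0 = {m0}
  B1 = {m1, n0}
m0 ∈ B0, n0 ∈ B1 → different blocks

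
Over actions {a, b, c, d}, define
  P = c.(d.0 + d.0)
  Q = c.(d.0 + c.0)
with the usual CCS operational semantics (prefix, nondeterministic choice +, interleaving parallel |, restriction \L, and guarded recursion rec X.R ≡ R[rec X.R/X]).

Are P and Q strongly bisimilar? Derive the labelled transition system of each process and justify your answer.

NO

LTS(P): 3 reachable states
  m0 = c.(d.0 + d.0) → =c=> m1
  m1 = d.0 + d.0 → =d=> m2
  m2 = 0 → (no moves)
LTS(Q): 3 reachable states
  n0 = c.(d.0 + c.0) → =c=> n1
  n1 = d.0 + c.0 → =c=> n2, =d=> n2
  n2 = 0 → (no moves)
Partition-refinement fixed point:
  B0 = {m0}
  B1 = {m1}
  B2 = {m2, n2}
  B3 = {n0}
  B4 = {n1}
m0 ∈ B0, n0 ∈ B3 → different blocks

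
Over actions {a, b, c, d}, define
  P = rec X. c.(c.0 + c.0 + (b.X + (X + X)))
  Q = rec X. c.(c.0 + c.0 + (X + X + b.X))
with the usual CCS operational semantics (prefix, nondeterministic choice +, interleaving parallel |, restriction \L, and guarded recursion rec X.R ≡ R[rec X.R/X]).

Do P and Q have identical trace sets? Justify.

traces(P) = traces(Q)

LTS(P): 3 reachable states
  p0 = rec X. c.(c.0 + c.0 + (b.X + (X + X))) → --c--▸ p1
  p1 = c.0 + c.0 + (b.(rec X. c.(c.0 + c.0 + (b.X + (X + X)))) + ((rec X. c.(c.0 + c.0 + (b.X + (X + X)))) + (rec X. c.(c.0 + c.0 + (b.X + (X + X)))))) → --b--▸ p0, --c--▸ p1, --c--▸ p2
  p2 = 0 → ·
LTS(Q): 3 reachable states
  q0 = rec X. c.(c.0 + c.0 + (X + X + b.X)) → --c--▸ q1
  q1 = c.0 + c.0 + ((rec X. c.(c.0 + c.0 + (X + X + b.X))) + (rec X. c.(c.0 + c.0 + (X + X + b.X))) + b.(rec X. c.(c.0 + c.0 + (X + X + b.X)))) → --b--▸ q0, --c--▸ q1, --c--▸ q2
  q2 = 0 → ·
Bisimilarity quotient blocks:
  B0 = {p0, q0}
  B1 = {p1, q1}
  B2 = {p2, q2}
p0 ∈ B0, q0 ∈ B0 → same block
Bisimilar ⇒ trace-equivalent.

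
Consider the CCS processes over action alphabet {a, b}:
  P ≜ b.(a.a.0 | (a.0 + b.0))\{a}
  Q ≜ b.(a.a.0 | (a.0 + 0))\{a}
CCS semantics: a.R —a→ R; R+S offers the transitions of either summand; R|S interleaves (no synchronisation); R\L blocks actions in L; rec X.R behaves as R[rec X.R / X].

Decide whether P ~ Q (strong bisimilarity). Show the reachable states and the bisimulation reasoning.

Reachable graph of P (3 states):
  p0 = b.(a.a.0 | (a.0 + b.0))\{a} → --b--▸ p1
  p1 = (a.a.0 | (a.0 + b.0))\{a} → --b--▸ p2
  p2 = (a.a.0 | 0)\{a} → ·
Reachable graph of Q (2 states):
  q0 = b.(a.a.0 | (a.0 + 0))\{a} → --b--▸ q1
  q1 = (a.a.0 | (a.0 + 0))\{a} → ·
Bisimilarity quotient blocks:
  B0 = {p0}
  B1 = {p1, q0}
  B2 = {p2, q1}
p0 ∈ B0, q0 ∈ B1 → different blocks

not bisimilar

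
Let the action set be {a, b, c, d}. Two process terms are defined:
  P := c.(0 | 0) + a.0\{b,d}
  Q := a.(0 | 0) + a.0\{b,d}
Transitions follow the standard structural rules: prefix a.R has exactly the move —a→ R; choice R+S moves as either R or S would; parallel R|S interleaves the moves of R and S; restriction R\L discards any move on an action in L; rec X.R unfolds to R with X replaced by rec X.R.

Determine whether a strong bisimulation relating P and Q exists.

Reachable graph of P (3 states):
  m0 = c.(0 | 0) + a.0\{b,d} ⊢ -a-> m1, -c-> m2
  m1 = 0\{b,d} ⊢ ·
  m2 = 0 | 0 ⊢ ·
Reachable graph of Q (3 states):
  n0 = a.(0 | 0) + a.0\{b,d} ⊢ -a-> n1, -a-> n2
  n1 = 0 | 0 ⊢ ·
  n2 = 0\{b,d} ⊢ ·
Partition-refinement fixed point:
  B0 = {m0}
  B1 = {m1, m2, n1, n2}
  B2 = {n0}
m0 ∈ B0, n0 ∈ B2 → different blocks

NO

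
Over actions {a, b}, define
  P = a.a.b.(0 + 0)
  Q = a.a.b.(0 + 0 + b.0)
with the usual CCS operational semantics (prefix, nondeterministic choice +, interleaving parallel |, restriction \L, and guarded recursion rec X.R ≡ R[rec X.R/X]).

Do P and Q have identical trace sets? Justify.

Reachable graph of P (4 states):
  p0 = a.a.b.(0 + 0) | --a--▸ p1
  p1 = a.b.(0 + 0) | --a--▸ p2
  p2 = b.(0 + 0) | --b--▸ p3
  p3 = 0 + 0 | ·
Reachable graph of Q (5 states):
  q0 = a.a.b.(0 + 0 + b.0) | --a--▸ q1
  q1 = a.b.(0 + 0 + b.0) | --a--▸ q2
  q2 = b.(0 + 0 + b.0) | --b--▸ q3
  q3 = 0 + 0 + b.0 | --b--▸ q4
  q4 = 0 | ·
Trace ⟨aabb⟩ through Q, begin at {q0}:
  after a @ step 1: {q1}
  after a @ step 2: {q2}
  after b @ step 3: {q3}
  after b @ step 4: {q4}
  ✓ Q
Trace ⟨aabb⟩ through P, begin at {p0}:
  after a @ step 1: {p1}
  after a @ step 2: {p2}
  after b @ step 3: {p3}
  after b @ step 4: ∅ (P stuck)

trace-distinct — witness ⟨aabb⟩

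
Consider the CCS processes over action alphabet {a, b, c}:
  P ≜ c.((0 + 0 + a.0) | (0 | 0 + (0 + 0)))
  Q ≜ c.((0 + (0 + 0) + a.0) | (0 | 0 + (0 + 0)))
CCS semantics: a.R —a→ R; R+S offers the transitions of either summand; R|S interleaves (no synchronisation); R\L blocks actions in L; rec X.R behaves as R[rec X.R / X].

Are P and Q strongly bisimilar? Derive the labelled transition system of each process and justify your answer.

P's transition system — 3 states:
  u0 = c.((0 + 0 + a.0) | (0 | 0 + (0 + 0))) :: -c-> u1
  u1 = (0 + 0 + a.0) | (0 | 0 + (0 + 0)) :: -a-> u2
  u2 = 0 | (0 | 0 + (0 + 0)) :: (no moves)
Q's transition system — 3 states:
  v0 = c.((0 + (0 + 0) + a.0) | (0 | 0 + (0 + 0))) :: -c-> v1
  v1 = (0 + (0 + 0) + a.0) | (0 | 0 + (0 + 0)) :: -a-> v2
  v2 = 0 | (0 | 0 + (0 + 0)) :: (no moves)
Partition-refinement fixed point:
  B0 = {u0, v0}
  B1 = {u1, v1}
  B2 = {u2, v2}
u0 ∈ B0, v0 ∈ B0 → same block

YES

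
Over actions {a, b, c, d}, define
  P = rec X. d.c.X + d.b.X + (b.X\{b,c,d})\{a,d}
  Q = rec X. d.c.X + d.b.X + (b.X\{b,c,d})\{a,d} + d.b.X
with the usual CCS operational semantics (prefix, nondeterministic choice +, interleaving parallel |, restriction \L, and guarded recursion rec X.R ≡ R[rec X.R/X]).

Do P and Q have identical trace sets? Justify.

Reachable graph of P (4 states):
  m0 = rec X. d.c.X + d.b.X + (b.X\{b,c,d})\{a,d} → ··b··> m1, ··d··> m2, ··d··> m3
  m1 = (rec X. d.c.X + d.b.X + (b.X\{b,c,d})\{a,d})\{b,c,d}\{a,d} → (no moves)
  m2 = b.(rec X. d.c.X + d.b.X + (b.X\{b,c,d})\{a,d}) → ··b··> m0
  m3 = c.(rec X. d.c.X + d.b.X + (b.X\{b,c,d})\{a,d}) → ··c··> m0
Reachable graph of Q (4 states):
  n0 = rec X. d.c.X + d.b.X + (b.X\{b,c,d})\{a,d} + d.b.X → ··b··> n1, ··d··> n2, ··d··> n3
  n1 = (rec X. d.c.X + d.b.X + (b.X\{b,c,d})\{a,d} + d.b.X)\{b,c,d}\{a,d} → (no moves)
  n2 = b.(rec X. d.c.X + d.b.X + (b.X\{b,c,d})\{a,d} + d.b.X) → ··b··> n0
  n3 = c.(rec X. d.c.X + d.b.X + (b.X\{b,c,d})\{a,d} + d.b.X) → ··c··> n0
Bisimilarity quotient blocks:
  B0 = {m0, n0}
  B1 = {m3, n3}
  B2 = {m2, n2}
  B3 = {m1, n1}
m0 ∈ B0, n0 ∈ B0 → same block
Bisimilar ⇒ trace-equivalent.

traces(P) = traces(Q)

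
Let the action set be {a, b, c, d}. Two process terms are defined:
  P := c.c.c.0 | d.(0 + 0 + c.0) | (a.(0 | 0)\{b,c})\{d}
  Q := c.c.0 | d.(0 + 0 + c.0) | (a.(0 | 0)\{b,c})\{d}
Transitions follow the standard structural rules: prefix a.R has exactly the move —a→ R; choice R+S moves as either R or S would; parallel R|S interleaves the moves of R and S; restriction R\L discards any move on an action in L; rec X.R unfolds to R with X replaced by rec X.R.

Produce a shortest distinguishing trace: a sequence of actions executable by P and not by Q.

P's transition system — 24 states:
  s0 = c.c.c.0 | d.(0 + 0 + c.0) | (a.(0 | 0)\{b,c})\{d} :: ··a··> s1, ··c··> s2, ··d··> s3
  s1 = c.c.c.0 | d.(0 + 0 + c.0) | (0 | 0)\{b,c}\{d} :: ··c··> s4, ··d··> s5
  s2 = c.c.0 | d.(0 + 0 + c.0) | (a.(0 | 0)\{b,c})\{d} :: ··a··> s4, ··c··> s6, ··d··> s7
  s3 = c.c.c.0 | (0 + 0 + c.0) | (a.(0 | 0)\{b,c})\{d} :: ··a··> s5, ··c··> s7, ··c··> s8
  s4 = c.c.0 | d.(0 + 0 + c.0) | (0 | 0)\{b,c}\{d} :: ··c··> s9, ··d··> s10
  s5 = c.c.c.0 | (0 + 0 + c.0) | (0 | 0)\{b,c}\{d} :: ··c··> s10, ··c··> s11
  s6 = c.0 | d.(0 + 0 + c.0) | (a.(0 | 0)\{b,c})\{d} :: ··a··> s9, ··c··> s12, ··d··> s13
  s7 = c.c.0 | (0 + 0 + c.0) | (a.(0 | 0)\{b,c})\{d} :: ··a··> s10, ··c··> s13, ··c··> s14
  s8 = c.c.c.0 | 0 | (a.(0 | 0)\{b,c})\{d} :: ··a··> s11, ··c··> s14
  s9 = c.0 | d.(0 + 0 + c.0) | (0 | 0)\{b,c}\{d} :: ··c··> s15, ··d··> s16
  s10 = c.c.0 | (0 + 0 + c.0) | (0 | 0)\{b,c}\{d} :: ··c··> s16, ··c··> s17
  s11 = c.c.c.0 | 0 | (0 | 0)\{b,c}\{d} :: ··c··> s17
  s12 = 0 | d.(0 + 0 + c.0) | (a.(0 | 0)\{b,c})\{d} :: ··a··> s15, ··d··> s18
  s13 = c.0 | (0 + 0 + c.0) | (a.(0 | 0)\{b,c})\{d} :: ··a··> s16, ··c··> s18, ··c··> s19
  s14 = c.c.0 | 0 | (a.(0 | 0)\{b,c})\{d} :: ··a··> s17, ··c··> s19
  s15 = 0 | d.(0 + 0 + c.0) | (0 | 0)\{b,c}\{d} :: ··d··> s20
  s16 = c.0 | (0 + 0 + c.0) | (0 | 0)\{b,c}\{d} :: ··c··> s20, ··c··> s21
  s17 = c.c.0 | 0 | (0 | 0)\{b,c}\{d} :: ··c··> s21
  s18 = 0 | (0 + 0 + c.0) | (a.(0 | 0)\{b,c})\{d} :: ··a··> s20, ··c··> s22
  s19 = c.0 | 0 | (a.(0 | 0)\{b,c})\{d} :: ··a··> s21, ··c··> s22
  s20 = 0 | (0 + 0 + c.0) | (0 | 0)\{b,c}\{d} :: ··c··> s23
  s21 = c.0 | 0 | (0 | 0)\{b,c}\{d} :: ··c··> s23
  s22 = 0 | 0 | (a.(0 | 0)\{b,c})\{d} :: ··a··> s23
  s23 = 0 | 0 | (0 | 0)\{b,c}\{d} :: ·
Q's transition system — 18 states:
  t0 = c.c.0 | d.(0 + 0 + c.0) | (a.(0 | 0)\{b,c})\{d} :: ··a··> t1, ··c··> t2, ··d··> t3
  t1 = c.c.0 | d.(0 + 0 + c.0) | (0 | 0)\{b,c}\{d} :: ··c··> t4, ··d··> t5
  t2 = c.0 | d.(0 + 0 + c.0) | (a.(0 | 0)\{b,c})\{d} :: ··a··> t4, ··c··> t6, ··d··> t7
  t3 = c.c.0 | (0 + 0 + c.0) | (a.(0 | 0)\{b,c})\{d} :: ··a··> t5, ··c··> t7, ··c··> t8
  t4 = c.0 | d.(0 + 0 + c.0) | (0 | 0)\{b,c}\{d} :: ··c··> t9, ··d··> t10
  t5 = c.c.0 | (0 + 0 + c.0) | (0 | 0)\{b,c}\{d} :: ··c··> t10, ··c··> t11
  t6 = 0 | d.(0 + 0 + c.0) | (a.(0 | 0)\{b,c})\{d} :: ··a··> t9, ··d··> t12
  t7 = c.0 | (0 + 0 + c.0) | (a.(0 | 0)\{b,c})\{d} :: ··a··> t10, ··c··> t12, ··c··> t13
  t8 = c.c.0 | 0 | (a.(0 | 0)\{b,c})\{d} :: ··a··> t11, ··c··> t13
  t9 = 0 | d.(0 + 0 + c.0) | (0 | 0)\{b,c}\{d} :: ··d··> t14
  t10 = c.0 | (0 + 0 + c.0) | (0 | 0)\{b,c}\{d} :: ··c··> t14, ··c··> t15
  t11 = c.c.0 | 0 | (0 | 0)\{b,c}\{d} :: ··c··> t15
  t12 = 0 | (0 + 0 + c.0) | (a.(0 | 0)\{b,c})\{d} :: ··a··> t14, ··c··> t16
  t13 = c.0 | 0 | (a.(0 | 0)\{b,c})\{d} :: ··a··> t15, ··c··> t16
  t14 = 0 | (0 + 0 + c.0) | (0 | 0)\{b,c}\{d} :: ··c··> t17
  t15 = c.0 | 0 | (0 | 0)\{b,c}\{d} :: ··c··> t17
  t16 = 0 | 0 | (a.(0 | 0)\{b,c})\{d} :: ··a··> t17
  t17 = 0 | 0 | (0 | 0)\{b,c}\{d} :: ·
Run σ = ⟨ccc⟩ on P: start {s0}
  after c @ step 1: {s2}
  after c @ step 2: {s6}
  after c @ step 3: {s12}
  P completes σ.
Run σ = ⟨ccc⟩ on Q: start {t0}
  after c @ step 1: {t2}
  after c @ step 2: {t6}
  after c @ step 3: ∅  — Q cannot continue

ccc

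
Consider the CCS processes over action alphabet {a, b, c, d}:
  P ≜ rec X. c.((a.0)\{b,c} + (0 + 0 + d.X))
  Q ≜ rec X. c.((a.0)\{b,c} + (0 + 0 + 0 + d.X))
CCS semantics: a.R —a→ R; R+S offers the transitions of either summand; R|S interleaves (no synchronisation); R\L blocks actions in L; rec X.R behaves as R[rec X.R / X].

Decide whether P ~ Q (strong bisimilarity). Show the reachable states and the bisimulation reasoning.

Reachable graph of P (3 states):
  p0 = rec X. c.((a.0)\{b,c} + (0 + 0 + d.X)) | -c-> p1
  p1 = (a.0)\{b,c} + (0 + 0 + d.(rec X. c.((a.0)\{b,c} + (0 + 0 + d.X)))) | -a-> p2, -d-> p0
  p2 = 0\{b,c} | ·
Reachable graph of Q (3 states):
  q0 = rec X. c.((a.0)\{b,c} + (0 + 0 + 0 + d.X)) | -c-> q1
  q1 = (a.0)\{b,c} + (0 + 0 + 0 + d.(rec X. c.((a.0)\{b,c} + (0 + 0 + 0 + d.X)))) | -a-> q2, -d-> q0
  q2 = 0\{b,c} | ·
Coarsest stable partition (strong bisimilarity classes):
  B0 = {p0, q0}
  B1 = {p1, q1}
  B2 = {p2, q2}
p0 ∈ B0, q0 ∈ B0 → same block

bisimilar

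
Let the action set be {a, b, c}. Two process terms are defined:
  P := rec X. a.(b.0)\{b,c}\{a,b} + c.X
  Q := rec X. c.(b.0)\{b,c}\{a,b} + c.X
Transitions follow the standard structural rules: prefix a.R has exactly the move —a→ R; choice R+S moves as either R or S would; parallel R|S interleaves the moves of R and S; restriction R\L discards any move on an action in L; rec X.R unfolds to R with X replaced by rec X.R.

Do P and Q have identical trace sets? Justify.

Reachable graph of P (2 states):
  s0 = rec X. a.(b.0)\{b,c}\{a,b} + c.X ⊢ ··a··> s1, ··c··> s0
  s1 = (b.0)\{b,c}\{a,b} ⊢ stopped
Reachable graph of Q (2 states):
  t0 = rec X. c.(b.0)\{b,c}\{a,b} + c.X ⊢ ··c··> t0, ··c··> t1
  t1 = (b.0)\{b,c}\{a,b} ⊢ stopped
Run σ = ⟨a⟩ on P: start {s0}
  after a @ step 1: {s1}
  P completes σ.
Run σ = ⟨a⟩ on Q: start {t0}
  after a @ step 1: ∅  — Q cannot continue

NO — witness ⟨a⟩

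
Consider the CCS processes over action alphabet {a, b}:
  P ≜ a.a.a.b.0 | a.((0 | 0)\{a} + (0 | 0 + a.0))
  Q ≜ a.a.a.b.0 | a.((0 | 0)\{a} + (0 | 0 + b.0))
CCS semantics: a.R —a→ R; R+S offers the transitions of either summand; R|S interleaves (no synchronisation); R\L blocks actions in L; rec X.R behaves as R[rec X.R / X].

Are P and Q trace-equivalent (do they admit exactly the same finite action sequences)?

LTS(P): 15 reachable states
  m0 = a.a.a.b.0 | a.((0 | 0)\{a} + (0 | 0 + a.0)) has moves =a=> m1, =a=> m2
  m1 = a.a.a.b.0 | ((0 | 0)\{a} + (0 | 0 + a.0)) has moves =a=> m3, =a=> m4
  m2 = a.a.b.0 | a.((0 | 0)\{a} + (0 | 0 + a.0)) has moves =a=> m4, =a=> m5
  m3 = a.a.a.b.0 | 0 has moves =a=> m6
  m4 = a.a.b.0 | ((0 | 0)\{a} + (0 | 0 + a.0)) has moves =a=> m6, =a=> m7
  m5 = a.b.0 | a.((0 | 0)\{a} + (0 | 0 + a.0)) has moves =a=> m7, =a=> m8
  m6 = a.a.b.0 | 0 has moves =a=> m9
  m7 = a.b.0 | ((0 | 0)\{a} + (0 | 0 + a.0)) has moves =a=> m10, =a=> m9
  m8 = b.0 | a.((0 | 0)\{a} + (0 | 0 + a.0)) has moves =a=> m10, =b=> m11
  m9 = a.b.0 | 0 has moves =a=> m12
  m10 = b.0 | ((0 | 0)\{a} + (0 | 0 + a.0)) has moves =a=> m12, =b=> m13
  m11 = 0 | a.((0 | 0)\{a} + (0 | 0 + a.0)) has moves =a=> m13
  m12 = b.0 | 0 has moves =b=> m14
  m13 = 0 | ((0 | 0)\{a} + (0 | 0 + a.0)) has moves =a=> m14
  m14 = 0 | 0 has moves deadlocked
LTS(Q): 15 reachable states
  n0 = a.a.a.b.0 | a.((0 | 0)\{a} + (0 | 0 + b.0)) has moves =a=> n1, =a=> n2
  n1 = a.a.a.b.0 | ((0 | 0)\{a} + (0 | 0 + b.0)) has moves =a=> n3, =b=> n4
  n2 = a.a.b.0 | a.((0 | 0)\{a} + (0 | 0 + b.0)) has moves =a=> n3, =a=> n5
  n3 = a.a.b.0 | ((0 | 0)\{a} + (0 | 0 + b.0)) has moves =a=> n6, =b=> n7
  n4 = a.a.a.b.0 | 0 has moves =a=> n7
  n5 = a.b.0 | a.((0 | 0)\{a} + (0 | 0 + b.0)) has moves =a=> n6, =a=> n8
  n6 = a.b.0 | ((0 | 0)\{a} + (0 | 0 + b.0)) has moves =a=> n9, =b=> n10
  n7 = a.a.b.0 | 0 has moves =a=> n10
  n8 = b.0 | a.((0 | 0)\{a} + (0 | 0 + b.0)) has moves =a=> n9, =b=> n11
  n9 = b.0 | ((0 | 0)\{a} + (0 | 0 + b.0)) has moves =b=> n12, =b=> n13
  n10 = a.b.0 | 0 has moves =a=> n13
  n11 = 0 | a.((0 | 0)\{a} + (0 | 0 + b.0)) has moves =a=> n12
  n12 = 0 | ((0 | 0)\{a} + (0 | 0 + b.0)) has moves =b=> n14
  n13 = b.0 | 0 has moves =b=> n14
  n14 = 0 | 0 has moves deadlocked
Run σ = ⟨aaaaa⟩ on P: start {m0}
  step 1 (a): {m1, m2}
  step 2 (a): {m3, m4, m5}
  step 3 (a): {m6, m7, m8}
  step 4 (a): {m10, m9}
  step 5 (a): {m12}
  — P admits the full trace.
Run σ = ⟨aaaaa⟩ on Q: start {n0}
  step 1 (a): {n1, n2}
  step 2 (a): {n3, n5}
  step 3 (a): {n6, n8}
  step 4 (a): {n9}
  step 5 (a): no successor for Q

traces(P) ≠ traces(Q) — witness ⟨aaaaa⟩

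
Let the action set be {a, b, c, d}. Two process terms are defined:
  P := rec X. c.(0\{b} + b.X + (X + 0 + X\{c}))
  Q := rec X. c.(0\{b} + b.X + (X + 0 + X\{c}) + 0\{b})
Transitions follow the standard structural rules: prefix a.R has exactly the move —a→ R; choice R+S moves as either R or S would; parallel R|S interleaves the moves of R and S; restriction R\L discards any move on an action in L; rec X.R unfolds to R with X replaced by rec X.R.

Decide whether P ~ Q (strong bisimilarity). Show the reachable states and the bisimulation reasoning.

YES

Reachable graph of P (2 states):
  s0 = rec X. c.(0\{b} + b.X + (X + 0 + X\{c})) :: -c-> s1
  s1 = 0\{b} + b.(rec X. c.(0\{b} + b.X + (X + 0 + X\{c}))) + ((rec X. c.(0\{b} + b.X + (X + 0 + X\{c}))) + 0 + (rec X. c.(0\{b} + b.X + (X + 0 + X\{c})))\{c}) :: -b-> s0, -c-> s1
Reachable graph of Q (2 states):
  t0 = rec X. c.(0\{b} + b.X + (X + 0 + X\{c}) + 0\{b}) :: -c-> t1
  t1 = 0\{b} + b.(rec X. c.(0\{b} + b.X + (X + 0 + X\{c}) + 0\{b})) + ((rec X. c.(0\{b} + b.X + (X + 0 + X\{c}) + 0\{b})) + 0 + (rec X. c.(0\{b} + b.X + (X + 0 + X\{c}) + 0\{b}))\{c}) + 0\{b} :: -b-> t0, -c-> t1
Bisimilarity quotient blocks:
  B0 = {s0, t0}
  B1 = {s1, t1}
s0 ∈ B0, t0 ∈ B0 → same block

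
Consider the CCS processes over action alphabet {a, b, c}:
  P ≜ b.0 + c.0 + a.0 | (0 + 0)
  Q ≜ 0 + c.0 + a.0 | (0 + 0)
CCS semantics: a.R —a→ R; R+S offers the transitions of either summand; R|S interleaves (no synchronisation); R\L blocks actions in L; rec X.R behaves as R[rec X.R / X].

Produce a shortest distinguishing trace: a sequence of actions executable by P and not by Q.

Reachable graph of P (3 states):
  m0 = b.0 + c.0 + a.0 | (0 + 0) has moves ··a··> m1, ··b··> m2, ··c··> m2
  m1 = 0 | (0 + 0) has moves deadlocked
  m2 = 0 has moves deadlocked
Reachable graph of Q (3 states):
  n0 = 0 + c.0 + a.0 | (0 + 0) has moves ··a··> n1, ··c··> n2
  n1 = 0 | (0 + 0) has moves deadlocked
  n2 = 0 has moves deadlocked
Executing b from P (initial set {m0}):
  [1] b ⇒ {m2}
  — P admits the full trace.
Executing b from Q (initial set {n0}):
  [1] b ⇒ no successor for Q

b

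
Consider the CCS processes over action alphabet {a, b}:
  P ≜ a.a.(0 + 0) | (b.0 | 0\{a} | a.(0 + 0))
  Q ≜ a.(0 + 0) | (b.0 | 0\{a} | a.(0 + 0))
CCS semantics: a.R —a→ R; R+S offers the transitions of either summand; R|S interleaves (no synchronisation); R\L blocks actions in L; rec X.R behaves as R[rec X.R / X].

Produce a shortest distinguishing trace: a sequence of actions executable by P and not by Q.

Reachable graph of P (12 states):
  p0 = a.a.(0 + 0) | (b.0 | 0\{a} | a.(0 + 0)) | =a=> p1, =a=> p2, =b=> p3
  p1 = a.(0 + 0) | (b.0 | 0\{a} | a.(0 + 0)) | =a=> p4, =a=> p5, =b=> p6
  p2 = a.a.(0 + 0) | (b.0 | 0\{a} | (0 + 0)) | =a=> p5, =b=> p7
  p3 = a.a.(0 + 0) | (0 | 0\{a} | a.(0 + 0)) | =a=> p6, =a=> p7
  p4 = (0 + 0) | (b.0 | 0\{a} | a.(0 + 0)) | =a=> p8, =b=> p9
  p5 = a.(0 + 0) | (b.0 | 0\{a} | (0 + 0)) | =a=> p8, =b=> p10
  p6 = a.(0 + 0) | (0 | 0\{a} | a.(0 + 0)) | =a=> p10, =a=> p9
  p7 = a.a.(0 + 0) | (0 | 0\{a} | (0 + 0)) | =a=> p10
  p8 = (0 + 0) | (b.0 | 0\{a} | (0 + 0)) | =b=> p11
  p9 = (0 + 0) | (0 | 0\{a} | a.(0 + 0)) | =a=> p11
  p10 = a.(0 + 0) | (0 | 0\{a} | (0 + 0)) | =a=> p11
  p11 = (0 + 0) | (0 | 0\{a} | (0 + 0)) | ∅
Reachable graph of Q (8 states):
  q0 = a.(0 + 0) | (b.0 | 0\{a} | a.(0 + 0)) | =a=> q1, =a=> q2, =b=> q3
  q1 = (0 + 0) | (b.0 | 0\{a} | a.(0 + 0)) | =a=> q4, =b=> q5
  q2 = a.(0 + 0) | (b.0 | 0\{a} | (0 + 0)) | =a=> q4, =b=> q6
  q3 = a.(0 + 0) | (0 | 0\{a} | a.(0 + 0)) | =a=> q5, =a=> q6
  q4 = (0 + 0) | (b.0 | 0\{a} | (0 + 0)) | =b=> q7
  q5 = (0 + 0) | (0 | 0\{a} | a.(0 + 0)) | =a=> q7
  q6 = a.(0 + 0) | (0 | 0\{a} | (0 + 0)) | =a=> q7
  q7 = (0 + 0) | (0 | 0\{a} | (0 + 0)) | ∅
Run σ = ⟨aaa⟩ on P: start {p0}
  step 1 (a): {p1, p2}
  step 2 (a): {p4, p5}
  step 3 (a): {p8}
  P completes σ.
Run σ = ⟨aaa⟩ on Q: start {q0}
  step 1 (a): {q1, q2}
  step 2 (a): {q4}
  step 3 (a): ∅ (Q stuck)

aaa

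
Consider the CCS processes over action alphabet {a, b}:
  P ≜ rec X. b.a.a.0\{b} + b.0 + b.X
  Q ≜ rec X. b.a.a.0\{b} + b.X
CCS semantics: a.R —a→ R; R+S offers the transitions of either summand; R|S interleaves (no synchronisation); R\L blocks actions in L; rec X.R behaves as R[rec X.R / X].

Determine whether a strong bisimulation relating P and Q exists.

P's transition system — 5 states:
  u0 = rec X. b.a.a.0\{b} + b.0 + b.X ⊢ —b→ u0, —b→ u1, —b→ u2
  u1 = 0 ⊢ (no moves)
  u2 = a.a.0\{b} ⊢ —a→ u3
  u3 = a.0\{b} ⊢ —a→ u4
  u4 = 0\{b} ⊢ (no moves)
Q's transition system — 4 states:
  v0 = rec X. b.a.a.0\{b} + b.X ⊢ —b→ v0, —b→ v1
  v1 = a.a.0\{b} ⊢ —a→ v2
  v2 = a.0\{b} ⊢ —a→ v3
  v3 = 0\{b} ⊢ (no moves)
Partition-refinement fixed point:
  B0 = {u0}
  B1 = {u2, v1}
  B2 = {u3, v2}
  B3 = {u1, u4, v3}
  B4 = {v0}
u0 ∈ B0, v0 ∈ B4 → different blocks

P ≁ Q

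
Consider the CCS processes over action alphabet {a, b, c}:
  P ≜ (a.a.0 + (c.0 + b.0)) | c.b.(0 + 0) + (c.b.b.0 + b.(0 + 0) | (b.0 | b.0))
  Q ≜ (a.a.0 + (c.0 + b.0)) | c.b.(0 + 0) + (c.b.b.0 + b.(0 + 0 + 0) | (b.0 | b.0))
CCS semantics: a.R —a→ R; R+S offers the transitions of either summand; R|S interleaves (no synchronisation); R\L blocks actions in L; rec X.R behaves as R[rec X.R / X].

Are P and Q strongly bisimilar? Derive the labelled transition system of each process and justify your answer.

P's transition system — 19 states:
  p0 = (a.a.0 + (c.0 + b.0)) | c.b.(0 + 0) + (c.b.b.0 + b.(0 + 0) | (b.0 | b.0)) ⊢ -a-> p1, -b-> p2, -b-> p3, -b-> p4, -b-> p5, -c-> p3, -c-> p6, -c-> p7
  p1 = a.0 | c.b.(0 + 0) ⊢ -a-> p3, -c-> p8
  p2 = (0 + 0) | (b.0 | b.0) ⊢ -b-> p10, -b-> p9
  p3 = 0 | c.b.(0 + 0) ⊢ -c-> p11
  p4 = b.(0 + 0) | (0 | b.0) ⊢ -b-> p12, -b-> p9
  p5 = b.(0 + 0) | (b.0 | 0) ⊢ -b-> p10, -b-> p12
  p6 = (a.a.0 + (c.0 + b.0)) | b.(0 + 0) ⊢ -a-> p8, -b-> p11, -b-> p13, -c-> p11
  p7 = b.b.0 ⊢ -b-> p14
  p8 = a.0 | b.(0 + 0) ⊢ -a-> p11, -b-> p15
  p9 = (0 + 0) | (0 | b.0) ⊢ -b-> p16
  p10 = (0 + 0) | (b.0 | 0) ⊢ -b-> p16
  p11 = 0 | b.(0 + 0) ⊢ -b-> p17
  p12 = b.(0 + 0) | (0 | 0) ⊢ -b-> p16
  p13 = (a.a.0 + (c.0 + b.0)) | (0 + 0) ⊢ -a-> p15, -b-> p17, -c-> p17
  p14 = b.0 ⊢ -b-> p18
  p15 = a.0 | (0 + 0) ⊢ -a-> p17
  p16 = (0 + 0) | (0 | 0) ⊢ deadlocked
  p17 = 0 | (0 + 0) ⊢ deadlocked
  p18 = 0 ⊢ deadlocked
Q's transition system — 19 states:
  q0 = (a.a.0 + (c.0 + b.0)) | c.b.(0 + 0) + (c.b.b.0 + b.(0 + 0 + 0) | (b.0 | b.0)) ⊢ -a-> q1, -b-> q2, -b-> q3, -b-> q4, -b-> q5, -c-> q3, -c-> q6, -c-> q7
  q1 = a.0 | c.b.(0 + 0) ⊢ -a-> q3, -c-> q8
  q2 = (0 + 0 + 0) | (b.0 | b.0) ⊢ -b-> q10, -b-> q9
  q3 = 0 | c.b.(0 + 0) ⊢ -c-> q11
  q4 = b.(0 + 0 + 0) | (0 | b.0) ⊢ -b-> q12, -b-> q9
  q5 = b.(0 + 0 + 0) | (b.0 | 0) ⊢ -b-> q10, -b-> q12
  q6 = (a.a.0 + (c.0 + b.0)) | b.(0 + 0) ⊢ -a-> q8, -b-> q11, -b-> q13, -c-> q11
  q7 = b.b.0 ⊢ -b-> q14
  q8 = a.0 | b.(0 + 0) ⊢ -a-> q11, -b-> q15
  q9 = (0 + 0 + 0) | (0 | b.0) ⊢ -b-> q16
  q10 = (0 + 0 + 0) | (b.0 | 0) ⊢ -b-> q16
  q11 = 0 | b.(0 + 0) ⊢ -b-> q17
  q12 = b.(0 + 0 + 0) | (0 | 0) ⊢ -b-> q16
  q13 = (a.a.0 + (c.0 + b.0)) | (0 + 0) ⊢ -a-> q15, -b-> q17, -c-> q17
  q14 = b.0 ⊢ -b-> q18
  q15 = a.0 | (0 + 0) ⊢ -a-> q17
  q16 = (0 + 0 + 0) | (0 | 0) ⊢ deadlocked
  q17 = 0 | (0 + 0) ⊢ deadlocked
  q18 = 0 ⊢ deadlocked
Bisimilarity quotient blocks:
  B0 = {p0, q0}
  B1 = {p1, q1}
  B2 = {p3, q3}
  B3 = {p10, p11, p12, p14, p9, q10, q11, q12, q14, q9}
  B4 = {p16, p17, p18, q16, q17, q18}
  B5 = {p8, q8}
  B6 = {p15, q15}
  B7 = {p2, p4, p5, p7, q2, q4, q5, q7}
  B8 = {p6, q6}
  B9 = {p13, q13}
p0 ∈ B0, q0 ∈ B0 → same block

P ~ Q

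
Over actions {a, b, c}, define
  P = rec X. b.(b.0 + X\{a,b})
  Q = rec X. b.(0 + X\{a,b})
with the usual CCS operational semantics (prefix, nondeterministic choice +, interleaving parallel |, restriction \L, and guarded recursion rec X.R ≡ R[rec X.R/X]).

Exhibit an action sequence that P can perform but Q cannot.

Reachable graph of P (3 states):
  m0 = rec X. b.(b.0 + X\{a,b}) | ··b··> m1
  m1 = b.0 + (rec X. b.(b.0 + X\{a,b}))\{a,b} | ··b··> m2
  m2 = 0 | (no moves)
Reachable graph of Q (2 states):
  n0 = rec X. b.(0 + X\{a,b}) | ··b··> n1
  n1 = 0 + (rec X. b.(0 + X\{a,b}))\{a,b} | (no moves)
Run σ = ⟨bb⟩ on P: start {m0}
  [1] b ⇒ {m1}
  [2] b ⇒ {m2}
  — P admits the full trace.
Run σ = ⟨bb⟩ on Q: start {n0}
  [1] b ⇒ {n1}
  [2] b ⇒ ∅ (Q stuck)

bb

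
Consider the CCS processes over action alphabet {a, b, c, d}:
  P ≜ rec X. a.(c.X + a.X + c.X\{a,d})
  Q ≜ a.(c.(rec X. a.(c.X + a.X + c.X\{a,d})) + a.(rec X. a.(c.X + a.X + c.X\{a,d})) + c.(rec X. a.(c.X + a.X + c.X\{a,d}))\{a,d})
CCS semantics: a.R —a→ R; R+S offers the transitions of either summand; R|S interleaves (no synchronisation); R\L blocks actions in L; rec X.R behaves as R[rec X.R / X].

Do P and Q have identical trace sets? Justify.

Reachable graph of P (3 states):
  p0 = rec X. a.(c.X + a.X + c.X\{a,d}) has moves =a=> p1
  p1 = c.(rec X. a.(c.X + a.X + c.X\{a,d})) + a.(rec X. a.(c.X + a.X + c.X\{a,d})) + c.(rec X. a.(c.X + a.X + c.X\{a,d}))\{a,d} has moves =a=> p0, =c=> p0, =c=> p2
  p2 = (rec X. a.(c.X + a.X + c.X\{a,d}))\{a,d} has moves ∅
Reachable graph of Q (4 states):
  q0 = a.(c.(rec X. a.(c.X + a.X + c.X\{a,d})) + a.(rec X. a.(c.X + a.X + c.X\{a,d})) + c.(rec X. a.(c.X + a.X + c.X\{a,d}))\{a,d}) has moves =a=> q1
  q1 = c.(rec X. a.(c.X + a.X + c.X\{a,d})) + a.(rec X. a.(c.X + a.X + c.X\{a,d})) + c.(rec X. a.(c.X + a.X + c.X\{a,d}))\{a,d} has moves =a=> q2, =c=> q2, =c=> q3
  q2 = rec X. a.(c.X + a.X + c.X\{a,d}) has moves =a=> q1
  q3 = (rec X. a.(c.X + a.X + c.X\{a,d}))\{a,d} has moves ∅
Coarsest stable partition (strong bisimilarity classes):
  B0 = {p0, q0, q2}
  B1 = {p1, q1}
  B2 = {p2, q3}
p0 ∈ B0, q0 ∈ B0 → same block
Bisimilar ⇒ trace-equivalent.

traces(P) = traces(Q)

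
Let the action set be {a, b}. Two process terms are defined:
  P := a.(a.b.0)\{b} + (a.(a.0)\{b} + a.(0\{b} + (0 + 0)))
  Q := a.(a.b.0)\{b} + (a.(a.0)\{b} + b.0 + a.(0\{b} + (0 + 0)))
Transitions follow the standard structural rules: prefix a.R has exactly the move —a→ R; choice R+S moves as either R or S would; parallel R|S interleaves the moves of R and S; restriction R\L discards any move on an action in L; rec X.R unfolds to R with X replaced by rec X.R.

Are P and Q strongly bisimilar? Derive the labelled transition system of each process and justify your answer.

not bisimilar

P's transition system — 6 states:
  m0 = a.(a.b.0)\{b} + (a.(a.0)\{b} + a.(0\{b} + (0 + 0))) | =a=> m1, =a=> m2, =a=> m3
  m1 = (a.0)\{b} | =a=> m4
  m2 = (a.b.0)\{b} | =a=> m5
  m3 = 0\{b} + (0 + 0) | (no moves)
  m4 = 0\{b} | (no moves)
  m5 = (b.0)\{b} | (no moves)
Q's transition system — 7 states:
  n0 = a.(a.b.0)\{b} + (a.(a.0)\{b} + b.0 + a.(0\{b} + (0 + 0))) | =a=> n1, =a=> n2, =a=> n3, =b=> n4
  n1 = (a.0)\{b} | =a=> n5
  n2 = (a.b.0)\{b} | =a=> n6
  n3 = 0\{b} + (0 + 0) | (no moves)
  n4 = 0 | (no moves)
  n5 = 0\{b} | (no moves)
  n6 = (b.0)\{b} | (no moves)
Coarsest stable partition (strong bisimilarity classes):
  B0 = {m0}
  B1 = {m3, m4, m5, n3, n4, n5, n6}
  B2 = {m1, m2, n1, n2}
  B3 = {n0}
m0 ∈ B0, n0 ∈ B3 → different blocks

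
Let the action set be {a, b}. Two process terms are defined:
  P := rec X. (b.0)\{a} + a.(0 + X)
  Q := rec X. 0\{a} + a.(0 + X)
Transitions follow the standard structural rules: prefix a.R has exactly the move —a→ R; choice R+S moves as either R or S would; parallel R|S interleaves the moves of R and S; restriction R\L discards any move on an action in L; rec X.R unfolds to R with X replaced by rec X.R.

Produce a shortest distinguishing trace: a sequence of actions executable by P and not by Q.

LTS(P): 3 reachable states
  p0 = rec X. (b.0)\{a} + a.(0 + X) → ··a··> p1, ··b··> p2
  p1 = 0 + (rec X. (b.0)\{a} + a.(0 + X)) → ··a··> p1, ··b··> p2
  p2 = 0\{a} → ·
LTS(Q): 2 reachable states
  q0 = rec X. 0\{a} + a.(0 + X) → ··a··> q1
  q1 = 0 + (rec X. 0\{a} + a.(0 + X)) → ··a··> q1
Run σ = ⟨b⟩ on P: start {p0}
  [1] b ⇒ {p2}
  ✓ P
Run σ = ⟨b⟩ on Q: start {q0}
  [1] b ⇒ ∅  — Q cannot continue

b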